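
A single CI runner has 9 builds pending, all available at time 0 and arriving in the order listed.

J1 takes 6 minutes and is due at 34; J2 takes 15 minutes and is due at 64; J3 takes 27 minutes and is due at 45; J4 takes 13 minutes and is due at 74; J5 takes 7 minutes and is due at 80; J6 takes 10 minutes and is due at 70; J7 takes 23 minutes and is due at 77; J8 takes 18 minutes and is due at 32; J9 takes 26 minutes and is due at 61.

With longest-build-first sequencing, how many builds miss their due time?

6

LPT (decreasing processing time): J3 J9 J7 J8 J2 J4 J6 J5 J1.
J3: 0→27, due 45, tardiness 0
J9: 27→53, due 61, tardiness 0
J7: 53→76, due 77, tardiness 0
J8: 76→94, due 32, tardiness 62
J2: 94→109, due 64, tardiness 45
J4: 109→122, due 74, tardiness 48
J6: 122→132, due 70, tardiness 62
J5: 132→139, due 80, tardiness 59
J1: 139→145, due 34, tardiness 111
Late builds: 6.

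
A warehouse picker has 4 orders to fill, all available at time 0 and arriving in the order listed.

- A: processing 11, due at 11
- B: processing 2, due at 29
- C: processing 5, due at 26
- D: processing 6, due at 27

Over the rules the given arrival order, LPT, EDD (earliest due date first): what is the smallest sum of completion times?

FIFO (arrival order): A B C D.
A: 0→11
B: 11→13
C: 13→18
D: 18→24
Sum = 11+13+18+24 = 66.
LPT (decreasing processing time): A D C B.
A: 0→11
D: 11→17
C: 17→22
B: 22→24
Sum = 11+17+22+24 = 74.
EDD (increasing due date): A C D B.
A: 0→11
C: 11→16
D: 16→22
B: 22→24
Sum = 11+16+22+24 = 73.
FIFO 66, LPT 74, EDD 73 → minimum 66.

66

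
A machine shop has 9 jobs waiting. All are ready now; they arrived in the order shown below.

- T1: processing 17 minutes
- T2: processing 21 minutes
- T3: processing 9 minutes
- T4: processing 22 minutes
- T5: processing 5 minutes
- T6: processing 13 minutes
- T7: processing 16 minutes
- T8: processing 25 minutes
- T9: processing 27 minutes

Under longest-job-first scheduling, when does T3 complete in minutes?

LPT (decreasing processing time): T9 T8 T4 T2 T1 T7 T6 T3 T5.
T9: 0→27
T8: 27→52
T4: 52→74
T2: 74→95
T1: 95→112
T7: 112→128
T6: 128→141
T3: 141→150

150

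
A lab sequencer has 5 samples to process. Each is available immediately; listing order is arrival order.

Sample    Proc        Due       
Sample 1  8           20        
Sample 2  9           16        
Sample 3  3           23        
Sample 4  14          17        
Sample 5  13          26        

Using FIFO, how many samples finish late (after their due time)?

FIFO (arrival order): Sample 1 Sample 2 Sample 3 Sample 4 Sample 5.
Sample 1: 0→8, due 20, tardiness 0
Sample 2: 8→17, due 16, tardiness 1
Sample 3: 17→20, due 23, tardiness 0
Sample 4: 20→34, due 17, tardiness 17
Sample 5: 34→47, due 26, tardiness 21
Late samples: 3.

3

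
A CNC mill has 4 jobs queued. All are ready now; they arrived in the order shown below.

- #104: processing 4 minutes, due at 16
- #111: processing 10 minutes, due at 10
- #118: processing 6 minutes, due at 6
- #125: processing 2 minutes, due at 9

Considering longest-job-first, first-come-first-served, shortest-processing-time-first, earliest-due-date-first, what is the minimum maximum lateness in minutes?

8

LPT (decreasing processing time): #111 #118 #104 #125.
#111: 0→10, due 10, lateness 0
#118: 10→16, due 6, lateness 10
#104: 16→20, due 16, lateness 4
#125: 20→22, due 9, lateness 13
Maximum = 13.
FIFO (arrival order): #104 #111 #118 #125.
#104: 0→4, due 16, lateness -12
#111: 4→14, due 10, lateness 4
#118: 14→20, due 6, lateness 14
#125: 20→22, due 9, lateness 13
Maximum = 14.
SPT (increasing processing time): #125 #104 #118 #111.
#125: 0→2, due 9, lateness -7
#104: 2→6, due 16, lateness -10
#118: 6→12, due 6, lateness 6
#111: 12→22, due 10, lateness 12
Maximum = 12.
EDD (increasing due date): #118 #125 #111 #104.
#118: 0→6, due 6, lateness 0
#125: 6→8, due 9, lateness -1
#111: 8→18, due 10, lateness 8
#104: 18→22, due 16, lateness 6
Maximum = 8.
LPT 13, FIFO 14, SPT 12, EDD 8 → minimum 8.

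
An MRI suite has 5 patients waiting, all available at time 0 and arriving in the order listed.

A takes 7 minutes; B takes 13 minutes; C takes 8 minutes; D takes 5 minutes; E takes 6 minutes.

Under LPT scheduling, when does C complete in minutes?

21

LPT (decreasing processing time): B C A E D.
B: 0→13
C: 13→21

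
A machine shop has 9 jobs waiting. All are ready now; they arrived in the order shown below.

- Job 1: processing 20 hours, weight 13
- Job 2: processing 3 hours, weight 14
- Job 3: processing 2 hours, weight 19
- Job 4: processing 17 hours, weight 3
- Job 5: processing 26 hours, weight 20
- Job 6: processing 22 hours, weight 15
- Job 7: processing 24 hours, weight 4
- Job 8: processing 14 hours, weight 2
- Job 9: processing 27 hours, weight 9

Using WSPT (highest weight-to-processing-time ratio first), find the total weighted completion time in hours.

4597

WSPT (decreasing weight/processing-time ratio): Job 3 Job 2 Job 5 Job 6 Job 1 Job 9 Job 4 Job 7 Job 8.
Job 3: finishes 2, weight 19, w·C = 38
Job 2: finishes 5, weight 14, w·C = 70
Job 5: finishes 31, weight 20, w·C = 620
Job 6: finishes 53, weight 15, w·C = 795
Job 1: finishes 73, weight 13, w·C = 949
Job 9: finishes 100, weight 9, w·C = 900
Job 4: finishes 117, weight 3, w·C = 351
Job 7: finishes 141, weight 4, w·C = 564
Job 8: finishes 155, weight 2, w·C = 310
Sum = 38+70+620+795+949+900+351+564+310 = 4597.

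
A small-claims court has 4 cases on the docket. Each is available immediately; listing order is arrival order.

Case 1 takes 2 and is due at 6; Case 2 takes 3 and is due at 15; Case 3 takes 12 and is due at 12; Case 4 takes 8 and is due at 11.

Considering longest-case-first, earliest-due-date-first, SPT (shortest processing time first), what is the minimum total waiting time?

20

LPT (decreasing processing time): Case 3 Case 4 Case 2 Case 1.
Case 3: waits 0, runs 0→12
Case 4: waits 12, runs 12→20
Case 2: waits 20, runs 20→23
Case 1: waits 23, runs 23→25
Sum = 0+12+20+23 = 55.
EDD (increasing due date): Case 1 Case 4 Case 3 Case 2.
Case 1: waits 0, runs 0→2
Case 4: waits 2, runs 2→10
Case 3: waits 10, runs 10→22
Case 2: waits 22, runs 22→25
Sum = 0+2+10+22 = 34.
SPT (increasing processing time): Case 1 Case 2 Case 4 Case 3.
Case 1: waits 0, runs 0→2
Case 2: waits 2, runs 2→5
Case 4: waits 5, runs 5→13
Case 3: waits 13, runs 13→25
Sum = 0+2+5+13 = 20.
LPT 55, EDD 34, SPT 20 → minimum 20.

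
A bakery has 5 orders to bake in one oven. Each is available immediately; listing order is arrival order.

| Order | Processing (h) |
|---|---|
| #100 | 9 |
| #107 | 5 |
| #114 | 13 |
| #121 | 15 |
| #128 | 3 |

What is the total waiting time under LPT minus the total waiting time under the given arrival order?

LPT (decreasing processing time): #121 #114 #100 #107 #128.
#121: waits 0, runs 0→15
#114: waits 15, runs 15→28
#100: waits 28, runs 28→37
#107: waits 37, runs 37→42
#128: waits 42, runs 42→45
Sum = 0+15+28+37+42 = 122.
FIFO (arrival order): #100 #107 #114 #121 #128.
#100: waits 0, runs 0→9
#107: waits 9, runs 9→14
#114: waits 14, runs 14→27
#121: waits 27, runs 27→42
#128: waits 42, runs 42→45
Sum = 0+9+14+27+42 = 92.
Difference = 122 − 92 = 30.

30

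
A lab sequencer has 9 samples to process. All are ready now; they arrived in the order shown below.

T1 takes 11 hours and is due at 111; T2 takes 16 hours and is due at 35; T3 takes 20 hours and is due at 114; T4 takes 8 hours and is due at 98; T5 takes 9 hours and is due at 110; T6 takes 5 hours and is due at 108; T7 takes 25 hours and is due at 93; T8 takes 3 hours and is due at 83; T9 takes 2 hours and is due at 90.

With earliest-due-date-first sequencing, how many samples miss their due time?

EDD (increasing due date): T2 T8 T9 T7 T4 T6 T5 T1 T3.
T2: 0→16, due 35, tardiness 0
T8: 16→19, due 83, tardiness 0
T9: 19→21, due 90, tardiness 0
T7: 21→46, due 93, tardiness 0
T4: 46→54, due 98, tardiness 0
T6: 54→59, due 108, tardiness 0
T5: 59→68, due 110, tardiness 0
T1: 68→79, due 111, tardiness 0
T3: 79→99, due 114, tardiness 0
Late samples: 0.

0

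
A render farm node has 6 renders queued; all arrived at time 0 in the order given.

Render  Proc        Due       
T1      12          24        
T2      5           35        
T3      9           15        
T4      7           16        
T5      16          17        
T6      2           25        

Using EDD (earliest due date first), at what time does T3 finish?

9

EDD (increasing due date): T3 T4 T5 T1 T6 T2.
T3: 0→9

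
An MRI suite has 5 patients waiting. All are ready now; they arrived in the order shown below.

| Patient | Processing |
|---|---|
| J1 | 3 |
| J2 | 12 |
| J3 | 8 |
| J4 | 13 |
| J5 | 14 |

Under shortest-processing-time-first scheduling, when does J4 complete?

36

SPT (increasing processing time): J1 J3 J2 J4 J5.
J1: 0→3
J3: 3→11
J2: 11→23
J4: 23→36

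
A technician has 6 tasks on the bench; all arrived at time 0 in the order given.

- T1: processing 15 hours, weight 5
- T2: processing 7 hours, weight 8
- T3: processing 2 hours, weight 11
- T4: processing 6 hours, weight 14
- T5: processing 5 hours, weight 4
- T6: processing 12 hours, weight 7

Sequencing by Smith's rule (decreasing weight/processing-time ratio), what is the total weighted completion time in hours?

793

WSPT (decreasing weight/processing-time ratio): T3 T4 T2 T5 T6 T1.
T3: finishes 2, weight 11, w·C = 22
T4: finishes 8, weight 14, w·C = 112
T2: finishes 15, weight 8, w·C = 120
T5: finishes 20, weight 4, w·C = 80
T6: finishes 32, weight 7, w·C = 224
T1: finishes 47, weight 5, w·C = 235
Sum = 22+112+120+80+224+235 = 793.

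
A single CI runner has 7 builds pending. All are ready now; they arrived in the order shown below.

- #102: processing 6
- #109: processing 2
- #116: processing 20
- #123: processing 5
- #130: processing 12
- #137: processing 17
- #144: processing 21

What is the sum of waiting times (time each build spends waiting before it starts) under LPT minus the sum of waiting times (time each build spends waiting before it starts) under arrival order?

LPT (decreasing processing time): #144 #116 #137 #130 #102 #123 #109.
#144: waits 0, runs 0→21
#116: waits 21, runs 21→41
#137: waits 41, runs 41→58
#130: waits 58, runs 58→70
#102: waits 70, runs 70→76
#123: waits 76, runs 76→81
#109: waits 81, runs 81→83
Sum = 0+21+41+58+70+76+81 = 347.
FIFO (arrival order): #102 #109 #116 #123 #130 #137 #144.
#102: waits 0, runs 0→6
#109: waits 6, runs 6→8
#116: waits 8, runs 8→28
#123: waits 28, runs 28→33
#130: waits 33, runs 33→45
#137: waits 45, runs 45→62
#144: waits 62, runs 62→83
Sum = 0+6+8+28+33+45+62 = 182.
Difference = 347 − 182 = 165.

165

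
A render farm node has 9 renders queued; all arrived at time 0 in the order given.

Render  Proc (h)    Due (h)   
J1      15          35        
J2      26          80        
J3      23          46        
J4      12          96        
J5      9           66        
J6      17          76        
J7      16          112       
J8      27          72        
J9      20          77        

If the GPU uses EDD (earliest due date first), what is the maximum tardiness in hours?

57

EDD (increasing due date): J1 J3 J5 J8 J6 J9 J2 J4 J7.
J1: 0→15, due 35, tardiness 0
J3: 15→38, due 46, tardiness 0
J5: 38→47, due 66, tardiness 0
J8: 47→74, due 72, tardiness 2
J6: 74→91, due 76, tardiness 15
J9: 91→111, due 77, tardiness 34
J2: 111→137, due 80, tardiness 57
J4: 137→149, due 96, tardiness 53
J7: 149→165, due 112, tardiness 53
Maximum = 57.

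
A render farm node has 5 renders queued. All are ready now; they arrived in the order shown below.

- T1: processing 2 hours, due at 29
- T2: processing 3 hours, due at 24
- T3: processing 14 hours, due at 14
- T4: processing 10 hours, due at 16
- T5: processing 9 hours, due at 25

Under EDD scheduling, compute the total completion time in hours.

139

EDD (increasing due date): T3 T4 T2 T5 T1.
T3: 0→14
T4: 14→24
T2: 24→27
T5: 27→36
T1: 36→38
Sum = 14+24+27+36+38 = 139.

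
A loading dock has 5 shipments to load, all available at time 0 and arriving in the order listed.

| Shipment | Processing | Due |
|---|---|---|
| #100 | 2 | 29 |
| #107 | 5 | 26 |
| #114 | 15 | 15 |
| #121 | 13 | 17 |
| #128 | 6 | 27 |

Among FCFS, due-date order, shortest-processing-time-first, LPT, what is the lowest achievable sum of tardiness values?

FIFO (arrival order): #100 #107 #114 #121 #128.
#100: 0→2, due 29, tardiness 0
#107: 2→7, due 26, tardiness 0
#114: 7→22, due 15, tardiness 7
#121: 22→35, due 17, tardiness 18
#128: 35→41, due 27, tardiness 14
Sum = 0+0+7+18+14 = 39.
EDD (increasing due date): #114 #121 #107 #128 #100.
#114: 0→15, due 15, tardiness 0
#121: 15→28, due 17, tardiness 11
#107: 28→33, due 26, tardiness 7
#128: 33→39, due 27, tardiness 12
#100: 39→41, due 29, tardiness 12
Sum = 0+11+7+12+12 = 42.
SPT (increasing processing time): #100 #107 #128 #121 #114.
#100: 0→2, due 29, tardiness 0
#107: 2→7, due 26, tardiness 0
#128: 7→13, due 27, tardiness 0
#121: 13→26, due 17, tardiness 9
#114: 26→41, due 15, tardiness 26
Sum = 0+0+0+9+26 = 35.
LPT (decreasing processing time): #114 #121 #128 #107 #100.
#114: 0→15, due 15, tardiness 0
#121: 15→28, due 17, tardiness 11
#128: 28→34, due 27, tardiness 7
#107: 34→39, due 26, tardiness 13
#100: 39→41, due 29, tardiness 12
Sum = 0+11+7+13+12 = 43.
FIFO 39, EDD 42, SPT 35, LPT 43 → minimum 35.

35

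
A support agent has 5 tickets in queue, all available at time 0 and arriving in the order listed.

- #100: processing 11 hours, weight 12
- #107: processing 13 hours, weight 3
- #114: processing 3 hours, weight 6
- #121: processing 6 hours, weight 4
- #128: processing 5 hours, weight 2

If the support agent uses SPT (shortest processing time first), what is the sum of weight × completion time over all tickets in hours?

SPT (increasing processing time): #114 #128 #121 #100 #107.
#114: finishes 3, weight 6, w·C = 18
#128: finishes 8, weight 2, w·C = 16
#121: finishes 14, weight 4, w·C = 56
#100: finishes 25, weight 12, w·C = 300
#107: finishes 38, weight 3, w·C = 114
Sum = 18+16+56+300+114 = 504.

504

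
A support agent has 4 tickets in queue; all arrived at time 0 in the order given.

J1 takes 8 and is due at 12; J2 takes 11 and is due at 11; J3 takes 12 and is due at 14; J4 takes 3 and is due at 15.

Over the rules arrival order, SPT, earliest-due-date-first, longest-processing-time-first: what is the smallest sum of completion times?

FIFO (arrival order): J1 J2 J3 J4.
J1: 0→8
J2: 8→19
J3: 19→31
J4: 31→34
Sum = 8+19+31+34 = 92.
SPT (increasing processing time): J4 J1 J2 J3.
J4: 0→3
J1: 3→11
J2: 11→22
J3: 22→34
Sum = 3+11+22+34 = 70.
EDD (increasing due date): J2 J1 J3 J4.
J2: 0→11
J1: 11→19
J3: 19→31
J4: 31→34
Sum = 11+19+31+34 = 95.
LPT (decreasing processing time): J3 J2 J1 J4.
J3: 0→12
J2: 12→23
J1: 23→31
J4: 31→34
Sum = 12+23+31+34 = 100.
FIFO 92, SPT 70, EDD 95, LPT 100 → minimum 70.

70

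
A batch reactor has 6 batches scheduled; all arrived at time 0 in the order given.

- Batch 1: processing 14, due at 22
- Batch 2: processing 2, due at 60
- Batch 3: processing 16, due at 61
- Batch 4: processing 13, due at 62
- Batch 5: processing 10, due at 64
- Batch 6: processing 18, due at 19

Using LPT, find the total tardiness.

46

LPT (decreasing processing time): Batch 6 Batch 3 Batch 1 Batch 4 Batch 5 Batch 2.
Batch 6: 0→18, due 19, tardiness 0
Batch 3: 18→34, due 61, tardiness 0
Batch 1: 34→48, due 22, tardiness 26
Batch 4: 48→61, due 62, tardiness 0
Batch 5: 61→71, due 64, tardiness 7
Batch 2: 71→73, due 60, tardiness 13
Sum = 0+0+26+0+7+13 = 46.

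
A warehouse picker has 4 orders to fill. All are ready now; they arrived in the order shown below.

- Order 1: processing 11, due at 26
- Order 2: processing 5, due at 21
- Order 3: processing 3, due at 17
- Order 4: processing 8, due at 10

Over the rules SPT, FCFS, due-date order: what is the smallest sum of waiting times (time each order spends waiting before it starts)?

27

SPT (increasing processing time): Order 3 Order 2 Order 4 Order 1.
Order 3: waits 0, runs 0→3
Order 2: waits 3, runs 3→8
Order 4: waits 8, runs 8→16
Order 1: waits 16, runs 16→27
Sum = 0+3+8+16 = 27.
FIFO (arrival order): Order 1 Order 2 Order 3 Order 4.
Order 1: waits 0, runs 0→11
Order 2: waits 11, runs 11→16
Order 3: waits 16, runs 16→19
Order 4: waits 19, runs 19→27
Sum = 0+11+16+19 = 46.
EDD (increasing due date): Order 4 Order 3 Order 2 Order 1.
Order 4: waits 0, runs 0→8
Order 3: waits 8, runs 8→11
Order 2: waits 11, runs 11→16
Order 1: waits 16, runs 16→27
Sum = 0+8+11+16 = 35.
SPT 27, FIFO 46, EDD 35 → minimum 27.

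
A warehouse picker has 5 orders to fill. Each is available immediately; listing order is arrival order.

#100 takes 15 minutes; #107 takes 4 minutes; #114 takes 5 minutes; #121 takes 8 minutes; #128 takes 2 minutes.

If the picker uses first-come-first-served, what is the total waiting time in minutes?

90

FIFO (arrival order): #100 #107 #114 #121 #128.
#100: waits 0, runs 0→15
#107: waits 15, runs 15→19
#114: waits 19, runs 19→24
#121: waits 24, runs 24→32
#128: waits 32, runs 32→34
Sum = 0+15+19+24+32 = 90.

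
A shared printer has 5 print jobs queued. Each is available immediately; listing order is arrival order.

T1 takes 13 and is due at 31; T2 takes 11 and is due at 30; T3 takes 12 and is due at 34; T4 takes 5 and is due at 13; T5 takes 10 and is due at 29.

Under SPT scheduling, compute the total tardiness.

24

SPT (increasing processing time): T4 T5 T2 T3 T1.
T4: 0→5, due 13, tardiness 0
T5: 5→15, due 29, tardiness 0
T2: 15→26, due 30, tardiness 0
T3: 26→38, due 34, tardiness 4
T1: 38→51, due 31, tardiness 20
Sum = 0+0+0+4+20 = 24.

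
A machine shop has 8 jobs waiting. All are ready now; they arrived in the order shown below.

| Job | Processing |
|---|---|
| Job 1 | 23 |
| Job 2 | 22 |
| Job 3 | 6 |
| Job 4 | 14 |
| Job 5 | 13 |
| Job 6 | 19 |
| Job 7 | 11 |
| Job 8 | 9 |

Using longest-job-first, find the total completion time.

631

LPT (decreasing processing time): Job 1 Job 2 Job 6 Job 4 Job 5 Job 7 Job 8 Job 3.
Job 1: 0→23
Job 2: 23→45
Job 6: 45→64
Job 4: 64→78
Job 5: 78→91
Job 7: 91→102
Job 8: 102→111
Job 3: 111→117
Sum = 23+45+64+78+91+102+111+117 = 631.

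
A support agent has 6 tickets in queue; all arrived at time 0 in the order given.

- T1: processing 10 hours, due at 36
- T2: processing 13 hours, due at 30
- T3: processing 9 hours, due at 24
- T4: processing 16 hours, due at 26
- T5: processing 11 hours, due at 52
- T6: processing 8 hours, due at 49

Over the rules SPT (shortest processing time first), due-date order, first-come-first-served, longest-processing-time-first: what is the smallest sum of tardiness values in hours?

SPT (increasing processing time): T6 T3 T1 T5 T2 T4.
T6: 0→8, due 49, tardiness 0
T3: 8→17, due 24, tardiness 0
T1: 17→27, due 36, tardiness 0
T5: 27→38, due 52, tardiness 0
T2: 38→51, due 30, tardiness 21
T4: 51→67, due 26, tardiness 41
Sum = 0+0+0+0+21+41 = 62.
EDD (increasing due date): T3 T4 T2 T1 T6 T5.
T3: 0→9, due 24, tardiness 0
T4: 9→25, due 26, tardiness 0
T2: 25→38, due 30, tardiness 8
T1: 38→48, due 36, tardiness 12
T6: 48→56, due 49, tardiness 7
T5: 56→67, due 52, tardiness 15
Sum = 0+0+8+12+7+15 = 42.
FIFO (arrival order): T1 T2 T3 T4 T5 T6.
T1: 0→10, due 36, tardiness 0
T2: 10→23, due 30, tardiness 0
T3: 23→32, due 24, tardiness 8
T4: 32→48, due 26, tardiness 22
T5: 48→59, due 52, tardiness 7
T6: 59→67, due 49, tardiness 18
Sum = 0+0+8+22+7+18 = 55.
LPT (decreasing processing time): T4 T2 T5 T1 T3 T6.
T4: 0→16, due 26, tardiness 0
T2: 16→29, due 30, tardiness 0
T5: 29→40, due 52, tardiness 0
T1: 40→50, due 36, tardiness 14
T3: 50→59, due 24, tardiness 35
T6: 59→67, due 49, tardiness 18
Sum = 0+0+0+14+35+18 = 67.
SPT 62, EDD 42, FIFO 55, LPT 67 → minimum 42.

42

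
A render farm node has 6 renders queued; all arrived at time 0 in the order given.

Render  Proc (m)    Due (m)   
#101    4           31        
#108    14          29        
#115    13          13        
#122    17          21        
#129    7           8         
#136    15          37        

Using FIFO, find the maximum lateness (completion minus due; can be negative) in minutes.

FIFO (arrival order): #101 #108 #115 #122 #129 #136.
#101: 0→4, due 31, lateness -27
#108: 4→18, due 29, lateness -11
#115: 18→31, due 13, lateness 18
#122: 31→48, due 21, lateness 27
#129: 48→55, due 8, lateness 47
#136: 55→70, due 37, lateness 33
Maximum = 47.

47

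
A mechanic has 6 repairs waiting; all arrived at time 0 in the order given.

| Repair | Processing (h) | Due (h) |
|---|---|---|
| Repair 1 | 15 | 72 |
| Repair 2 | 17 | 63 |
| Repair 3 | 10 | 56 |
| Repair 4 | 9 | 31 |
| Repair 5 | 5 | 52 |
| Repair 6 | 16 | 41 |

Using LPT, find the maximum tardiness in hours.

LPT (decreasing processing time): Repair 2 Repair 6 Repair 1 Repair 3 Repair 4 Repair 5.
Repair 2: 0→17, due 63, tardiness 0
Repair 6: 17→33, due 41, tardiness 0
Repair 1: 33→48, due 72, tardiness 0
Repair 3: 48→58, due 56, tardiness 2
Repair 4: 58→67, due 31, tardiness 36
Repair 5: 67→72, due 52, tardiness 20
Maximum = 36.

36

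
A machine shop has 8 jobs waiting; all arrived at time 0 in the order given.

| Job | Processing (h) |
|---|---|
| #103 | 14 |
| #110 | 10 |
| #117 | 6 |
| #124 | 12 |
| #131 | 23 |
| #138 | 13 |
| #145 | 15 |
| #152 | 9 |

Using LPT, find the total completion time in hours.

LPT (decreasing processing time): #131 #145 #103 #138 #124 #110 #152 #117.
#131: 0→23
#145: 23→38
#103: 38→52
#138: 52→65
#124: 65→77
#110: 77→87
#152: 87→96
#117: 96→102
Sum = 23+38+52+65+77+87+96+102 = 540.

540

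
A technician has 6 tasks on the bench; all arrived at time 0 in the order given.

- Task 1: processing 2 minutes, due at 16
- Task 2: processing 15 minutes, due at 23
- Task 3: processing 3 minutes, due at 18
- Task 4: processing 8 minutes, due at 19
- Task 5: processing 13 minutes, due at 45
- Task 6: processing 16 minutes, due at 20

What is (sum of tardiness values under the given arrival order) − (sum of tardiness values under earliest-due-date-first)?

FIFO (arrival order): Task 1 Task 2 Task 3 Task 4 Task 5 Task 6.
Task 1: 0→2, due 16, tardiness 0
Task 2: 2→17, due 23, tardiness 0
Task 3: 17→20, due 18, tardiness 2
Task 4: 20→28, due 19, tardiness 9
Task 5: 28→41, due 45, tardiness 0
Task 6: 41→57, due 20, tardiness 37
Sum = 0+0+2+9+0+37 = 48.
EDD (increasing due date): Task 1 Task 3 Task 4 Task 6 Task 2 Task 5.
Task 1: 0→2, due 16, tardiness 0
Task 3: 2→5, due 18, tardiness 0
Task 4: 5→13, due 19, tardiness 0
Task 6: 13→29, due 20, tardiness 9
Task 2: 29→44, due 23, tardiness 21
Task 5: 44→57, due 45, tardiness 12
Sum = 0+0+0+9+21+12 = 42.
Difference = 48 − 42 = 6.

6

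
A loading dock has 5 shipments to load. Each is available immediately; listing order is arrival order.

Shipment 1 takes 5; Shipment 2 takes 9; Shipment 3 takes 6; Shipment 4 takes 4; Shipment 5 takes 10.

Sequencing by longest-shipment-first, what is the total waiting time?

LPT (decreasing processing time): Shipment 5 Shipment 2 Shipment 3 Shipment 1 Shipment 4.
Shipment 5: waits 0, runs 0→10
Shipment 2: waits 10, runs 10→19
Shipment 3: waits 19, runs 19→25
Shipment 1: waits 25, runs 25→30
Shipment 4: waits 30, runs 30→34
Sum = 0+10+19+25+30 = 84.

84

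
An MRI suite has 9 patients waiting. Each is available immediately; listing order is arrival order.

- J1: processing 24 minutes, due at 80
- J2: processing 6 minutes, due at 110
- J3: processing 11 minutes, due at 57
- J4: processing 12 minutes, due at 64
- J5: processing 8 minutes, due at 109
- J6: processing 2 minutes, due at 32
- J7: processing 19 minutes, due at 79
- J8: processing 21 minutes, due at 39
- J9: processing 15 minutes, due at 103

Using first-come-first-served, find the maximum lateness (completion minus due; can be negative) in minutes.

FIFO (arrival order): J1 J2 J3 J4 J5 J6 J7 J8 J9.
J1: 0→24, due 80, lateness -56
J2: 24→30, due 110, lateness -80
J3: 30→41, due 57, lateness -16
J4: 41→53, due 64, lateness -11
J5: 53→61, due 109, lateness -48
J6: 61→63, due 32, lateness 31
J7: 63→82, due 79, lateness 3
J8: 82→103, due 39, lateness 64
J9: 103→118, due 103, lateness 15
Maximum = 64.

64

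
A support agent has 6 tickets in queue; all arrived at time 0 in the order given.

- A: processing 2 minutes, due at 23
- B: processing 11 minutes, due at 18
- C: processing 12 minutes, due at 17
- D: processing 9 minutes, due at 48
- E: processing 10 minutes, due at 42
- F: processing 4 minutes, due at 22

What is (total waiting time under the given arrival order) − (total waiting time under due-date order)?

-12

FIFO (arrival order): A B C D E F.
A: waits 0, runs 0→2
B: waits 2, runs 2→13
C: waits 13, runs 13→25
D: waits 25, runs 25→34
E: waits 34, runs 34→44
F: waits 44, runs 44→48
Sum = 0+2+13+25+34+44 = 118.
EDD (increasing due date): C B F A E D.
C: waits 0, runs 0→12
B: waits 12, runs 12→23
F: waits 23, runs 23→27
A: waits 27, runs 27→29
E: waits 29, runs 29→39
D: waits 39, runs 39→48
Sum = 0+12+23+27+29+39 = 130.
Difference = 118 − 130 = -12.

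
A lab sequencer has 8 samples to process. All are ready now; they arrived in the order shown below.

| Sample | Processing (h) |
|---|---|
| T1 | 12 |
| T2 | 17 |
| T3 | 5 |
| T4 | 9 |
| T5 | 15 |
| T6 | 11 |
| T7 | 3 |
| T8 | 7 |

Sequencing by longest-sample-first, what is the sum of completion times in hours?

438

LPT (decreasing processing time): T2 T5 T1 T6 T4 T8 T3 T7.
T2: 0→17
T5: 17→32
T1: 32→44
T6: 44→55
T4: 55→64
T8: 64→71
T3: 71→76
T7: 76→79
Sum = 17+32+44+55+64+71+76+79 = 438.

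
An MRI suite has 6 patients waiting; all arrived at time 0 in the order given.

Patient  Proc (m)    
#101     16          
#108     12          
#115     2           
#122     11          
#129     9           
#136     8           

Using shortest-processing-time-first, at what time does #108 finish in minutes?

SPT (increasing processing time): #115 #136 #129 #122 #108 #101.
#115: 0→2
#136: 2→10
#129: 10→19
#122: 19→30
#108: 30→42

42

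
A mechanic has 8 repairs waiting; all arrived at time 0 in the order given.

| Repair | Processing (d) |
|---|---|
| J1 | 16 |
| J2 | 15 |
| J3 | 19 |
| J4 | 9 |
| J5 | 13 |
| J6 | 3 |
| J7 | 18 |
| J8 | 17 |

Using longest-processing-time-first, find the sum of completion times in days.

580

LPT (decreasing processing time): J3 J7 J8 J1 J2 J5 J4 J6.
J3: 0→19
J7: 19→37
J8: 37→54
J1: 54→70
J2: 70→85
J5: 85→98
J4: 98→107
J6: 107→110
Sum = 19+37+54+70+85+98+107+110 = 580.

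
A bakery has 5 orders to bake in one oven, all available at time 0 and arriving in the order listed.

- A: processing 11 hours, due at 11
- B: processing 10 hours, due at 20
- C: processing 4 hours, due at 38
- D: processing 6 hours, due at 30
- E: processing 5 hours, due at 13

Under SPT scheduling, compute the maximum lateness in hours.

SPT (increasing processing time): C E D B A.
C: 0→4, due 38, lateness -34
E: 4→9, due 13, lateness -4
D: 9→15, due 30, lateness -15
B: 15→25, due 20, lateness 5
A: 25→36, due 11, lateness 25
Maximum = 25.

25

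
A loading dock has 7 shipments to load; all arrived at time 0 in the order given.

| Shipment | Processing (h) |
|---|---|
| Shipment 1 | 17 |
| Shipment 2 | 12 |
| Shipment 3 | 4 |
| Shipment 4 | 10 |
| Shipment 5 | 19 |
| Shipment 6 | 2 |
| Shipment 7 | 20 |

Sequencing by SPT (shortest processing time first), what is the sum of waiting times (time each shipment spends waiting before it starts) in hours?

161

SPT (increasing processing time): Shipment 6 Shipment 3 Shipment 4 Shipment 2 Shipment 1 Shipment 5 Shipment 7.
Shipment 6: waits 0, runs 0→2
Shipment 3: waits 2, runs 2→6
Shipment 4: waits 6, runs 6→16
Shipment 2: waits 16, runs 16→28
Shipment 1: waits 28, runs 28→45
Shipment 5: waits 45, runs 45→64
Shipment 7: waits 64, runs 64→84
Sum = 0+2+6+16+28+45+64 = 161.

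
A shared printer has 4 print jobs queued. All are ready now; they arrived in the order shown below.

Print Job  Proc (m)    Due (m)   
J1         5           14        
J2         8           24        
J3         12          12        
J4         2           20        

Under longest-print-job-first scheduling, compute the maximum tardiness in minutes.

LPT (decreasing processing time): J3 J2 J1 J4.
J3: 0→12, due 12, tardiness 0
J2: 12→20, due 24, tardiness 0
J1: 20→25, due 14, tardiness 11
J4: 25→27, due 20, tardiness 7
Maximum = 11.

11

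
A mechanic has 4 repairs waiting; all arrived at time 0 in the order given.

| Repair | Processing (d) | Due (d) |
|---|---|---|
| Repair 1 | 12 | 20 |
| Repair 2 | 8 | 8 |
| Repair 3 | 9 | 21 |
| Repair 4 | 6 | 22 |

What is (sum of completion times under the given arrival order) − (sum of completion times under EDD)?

FIFO (arrival order): Repair 1 Repair 2 Repair 3 Repair 4.
Repair 1: 0→12
Repair 2: 12→20
Repair 3: 20→29
Repair 4: 29→35
Sum = 12+20+29+35 = 96.
EDD (increasing due date): Repair 2 Repair 1 Repair 3 Repair 4.
Repair 2: 0→8
Repair 1: 8→20
Repair 3: 20→29
Repair 4: 29→35
Sum = 8+20+29+35 = 92.
Difference = 96 − 92 = 4.

4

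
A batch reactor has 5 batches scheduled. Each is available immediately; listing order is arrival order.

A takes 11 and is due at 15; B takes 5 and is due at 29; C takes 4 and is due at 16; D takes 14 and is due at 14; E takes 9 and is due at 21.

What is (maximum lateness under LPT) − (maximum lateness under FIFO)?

5

LPT (decreasing processing time): D A E B C.
D: 0→14, due 14, lateness 0
A: 14→25, due 15, lateness 10
E: 25→34, due 21, lateness 13
B: 34→39, due 29, lateness 10
C: 39→43, due 16, lateness 27
Maximum = 27.
FIFO (arrival order): A B C D E.
A: 0→11, due 15, lateness -4
B: 11→16, due 29, lateness -13
C: 16→20, due 16, lateness 4
D: 20→34, due 14, lateness 20
E: 34→43, due 21, lateness 22
Maximum = 22.
Difference = 27 − 22 = 5.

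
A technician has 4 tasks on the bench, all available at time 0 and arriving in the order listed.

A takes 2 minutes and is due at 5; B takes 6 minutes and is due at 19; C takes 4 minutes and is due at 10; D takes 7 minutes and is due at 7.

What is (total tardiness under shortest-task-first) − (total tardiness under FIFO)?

SPT (increasing processing time): A C B D.
A: 0→2, due 5, tardiness 0
C: 2→6, due 10, tardiness 0
B: 6→12, due 19, tardiness 0
D: 12→19, due 7, tardiness 12
Sum = 0+0+0+12 = 12.
FIFO (arrival order): A B C D.
A: 0→2, due 5, tardiness 0
B: 2→8, due 19, tardiness 0
C: 8→12, due 10, tardiness 2
D: 12→19, due 7, tardiness 12
Sum = 0+0+2+12 = 14.
Difference = 12 − 14 = -2.

-2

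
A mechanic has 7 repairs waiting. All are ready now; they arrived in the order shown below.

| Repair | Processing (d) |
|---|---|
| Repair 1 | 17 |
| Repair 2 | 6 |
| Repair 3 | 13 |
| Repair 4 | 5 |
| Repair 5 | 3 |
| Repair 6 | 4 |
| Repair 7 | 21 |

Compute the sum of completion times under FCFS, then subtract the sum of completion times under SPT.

90

FIFO (arrival order): Repair 1 Repair 2 Repair 3 Repair 4 Repair 5 Repair 6 Repair 7.
Repair 1: 0→17
Repair 2: 17→23
Repair 3: 23→36
Repair 4: 36→41
Repair 5: 41→44
Repair 6: 44→48
Repair 7: 48→69
Sum = 17+23+36+41+44+48+69 = 278.
SPT (increasing processing time): Repair 5 Repair 6 Repair 4 Repair 2 Repair 3 Repair 1 Repair 7.
Repair 5: 0→3
Repair 6: 3→7
Repair 4: 7→12
Repair 2: 12→18
Repair 3: 18→31
Repair 1: 31→48
Repair 7: 48→69
Sum = 3+7+12+18+31+48+69 = 188.
Difference = 278 − 188 = 90.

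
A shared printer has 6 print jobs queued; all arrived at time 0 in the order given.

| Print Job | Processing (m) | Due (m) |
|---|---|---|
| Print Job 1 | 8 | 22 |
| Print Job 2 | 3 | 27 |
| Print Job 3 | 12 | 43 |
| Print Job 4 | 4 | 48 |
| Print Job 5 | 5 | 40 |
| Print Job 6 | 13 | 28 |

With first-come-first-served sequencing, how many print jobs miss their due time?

FIFO (arrival order): Print Job 1 Print Job 2 Print Job 3 Print Job 4 Print Job 5 Print Job 6.
Print Job 1: 0→8, due 22, tardiness 0
Print Job 2: 8→11, due 27, tardiness 0
Print Job 3: 11→23, due 43, tardiness 0
Print Job 4: 23→27, due 48, tardiness 0
Print Job 5: 27→32, due 40, tardiness 0
Print Job 6: 32→45, due 28, tardiness 17
Late print jobs: 1.

1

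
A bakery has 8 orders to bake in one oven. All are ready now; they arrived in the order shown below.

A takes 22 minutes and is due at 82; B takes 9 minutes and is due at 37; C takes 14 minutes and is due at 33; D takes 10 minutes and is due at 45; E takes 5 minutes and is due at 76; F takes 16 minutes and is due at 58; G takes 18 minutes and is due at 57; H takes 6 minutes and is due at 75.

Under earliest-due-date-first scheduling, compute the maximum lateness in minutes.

18

EDD (increasing due date): C B D G F H E A.
C: 0→14, due 33, lateness -19
B: 14→23, due 37, lateness -14
D: 23→33, due 45, lateness -12
G: 33→51, due 57, lateness -6
F: 51→67, due 58, lateness 9
H: 67→73, due 75, lateness -2
E: 73→78, due 76, lateness 2
A: 78→100, due 82, lateness 18
Maximum = 18.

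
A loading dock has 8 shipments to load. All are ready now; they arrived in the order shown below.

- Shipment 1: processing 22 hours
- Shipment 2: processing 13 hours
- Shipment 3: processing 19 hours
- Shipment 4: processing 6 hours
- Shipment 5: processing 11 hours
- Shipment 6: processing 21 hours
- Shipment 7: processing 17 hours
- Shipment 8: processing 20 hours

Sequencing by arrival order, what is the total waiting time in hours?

FIFO (arrival order): Shipment 1 Shipment 2 Shipment 3 Shipment 4 Shipment 5 Shipment 6 Shipment 7 Shipment 8.
Shipment 1: waits 0, runs 0→22
Shipment 2: waits 22, runs 22→35
Shipment 3: waits 35, runs 35→54
Shipment 4: waits 54, runs 54→60
Shipment 5: waits 60, runs 60→71
Shipment 6: waits 71, runs 71→92
Shipment 7: waits 92, runs 92→109
Shipment 8: waits 109, runs 109→129
Sum = 0+22+35+54+60+71+92+109 = 443.

443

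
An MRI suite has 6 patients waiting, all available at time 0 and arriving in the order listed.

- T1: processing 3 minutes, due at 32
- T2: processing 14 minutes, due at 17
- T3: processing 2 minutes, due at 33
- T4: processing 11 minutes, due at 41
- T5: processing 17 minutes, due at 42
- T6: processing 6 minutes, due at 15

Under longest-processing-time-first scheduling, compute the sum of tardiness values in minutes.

87

LPT (decreasing processing time): T5 T2 T4 T6 T1 T3.
T5: 0→17, due 42, tardiness 0
T2: 17→31, due 17, tardiness 14
T4: 31→42, due 41, tardiness 1
T6: 42→48, due 15, tardiness 33
T1: 48→51, due 32, tardiness 19
T3: 51→53, due 33, tardiness 20
Sum = 0+14+1+33+19+20 = 87.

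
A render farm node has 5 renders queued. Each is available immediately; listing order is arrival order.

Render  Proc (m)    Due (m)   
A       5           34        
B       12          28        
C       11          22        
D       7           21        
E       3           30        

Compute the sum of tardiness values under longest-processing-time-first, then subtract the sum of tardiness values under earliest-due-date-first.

LPT (decreasing processing time): B C D A E.
B: 0→12, due 28, tardiness 0
C: 12→23, due 22, tardiness 1
D: 23→30, due 21, tardiness 9
A: 30→35, due 34, tardiness 1
E: 35→38, due 30, tardiness 8
Sum = 0+1+9+1+8 = 19.
EDD (increasing due date): D C B E A.
D: 0→7, due 21, tardiness 0
C: 7→18, due 22, tardiness 0
B: 18→30, due 28, tardiness 2
E: 30→33, due 30, tardiness 3
A: 33→38, due 34, tardiness 4
Sum = 0+0+2+3+4 = 9.
Difference = 19 − 9 = 10.

10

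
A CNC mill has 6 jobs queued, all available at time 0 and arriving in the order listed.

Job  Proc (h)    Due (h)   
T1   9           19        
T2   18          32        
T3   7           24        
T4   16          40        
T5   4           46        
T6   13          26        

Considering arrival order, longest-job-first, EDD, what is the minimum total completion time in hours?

231

FIFO (arrival order): T1 T2 T3 T4 T5 T6.
T1: 0→9
T2: 9→27
T3: 27→34
T4: 34→50
T5: 50→54
T6: 54→67
Sum = 9+27+34+50+54+67 = 241.
LPT (decreasing processing time): T2 T4 T6 T1 T3 T5.
T2: 0→18
T4: 18→34
T6: 34→47
T1: 47→56
T3: 56→63
T5: 63→67
Sum = 18+34+47+56+63+67 = 285.
EDD (increasing due date): T1 T3 T6 T2 T4 T5.
T1: 0→9
T3: 9→16
T6: 16→29
T2: 29→47
T4: 47→63
T5: 63→67
Sum = 9+16+29+47+63+67 = 231.
FIFO 241, LPT 285, EDD 231 → minimum 231.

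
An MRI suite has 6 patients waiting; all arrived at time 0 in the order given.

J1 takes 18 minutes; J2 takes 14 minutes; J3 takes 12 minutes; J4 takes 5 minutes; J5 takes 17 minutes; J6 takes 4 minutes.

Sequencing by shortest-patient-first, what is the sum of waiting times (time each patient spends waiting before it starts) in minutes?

121

SPT (increasing processing time): J6 J4 J3 J2 J5 J1.
J6: waits 0, runs 0→4
J4: waits 4, runs 4→9
J3: waits 9, runs 9→21
J2: waits 21, runs 21→35
J5: waits 35, runs 35→52
J1: waits 52, runs 52→70
Sum = 0+4+9+21+35+52 = 121.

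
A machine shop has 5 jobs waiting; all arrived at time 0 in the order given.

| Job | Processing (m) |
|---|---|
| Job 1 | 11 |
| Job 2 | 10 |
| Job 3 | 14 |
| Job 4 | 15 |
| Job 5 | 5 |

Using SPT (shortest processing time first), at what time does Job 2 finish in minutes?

SPT (increasing processing time): Job 5 Job 2 Job 1 Job 3 Job 4.
Job 5: 0→5
Job 2: 5→15

15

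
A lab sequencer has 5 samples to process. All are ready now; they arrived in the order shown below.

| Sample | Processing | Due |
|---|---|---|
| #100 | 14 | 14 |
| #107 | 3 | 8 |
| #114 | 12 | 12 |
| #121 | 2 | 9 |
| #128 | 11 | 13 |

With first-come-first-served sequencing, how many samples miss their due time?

FIFO (arrival order): #100 #107 #114 #121 #128.
#100: 0→14, due 14, tardiness 0
#107: 14→17, due 8, tardiness 9
#114: 17→29, due 12, tardiness 17
#121: 29→31, due 9, tardiness 22
#128: 31→42, due 13, tardiness 29
Late samples: 4.

4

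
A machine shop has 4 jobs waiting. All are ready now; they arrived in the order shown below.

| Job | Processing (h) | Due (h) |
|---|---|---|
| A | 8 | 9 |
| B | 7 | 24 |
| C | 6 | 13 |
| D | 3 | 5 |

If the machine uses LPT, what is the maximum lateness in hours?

19

LPT (decreasing processing time): A B C D.
A: 0→8, due 9, lateness -1
B: 8→15, due 24, lateness -9
C: 15→21, due 13, lateness 8
D: 21→24, due 5, lateness 19
Maximum = 19.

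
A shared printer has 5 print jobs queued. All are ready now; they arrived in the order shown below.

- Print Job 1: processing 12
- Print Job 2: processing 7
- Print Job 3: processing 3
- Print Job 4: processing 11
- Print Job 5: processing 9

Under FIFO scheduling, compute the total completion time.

FIFO (arrival order): Print Job 1 Print Job 2 Print Job 3 Print Job 4 Print Job 5.
Print Job 1: 0→12
Print Job 2: 12→19
Print Job 3: 19→22
Print Job 4: 22→33
Print Job 5: 33→42
Sum = 12+19+22+33+42 = 128.

128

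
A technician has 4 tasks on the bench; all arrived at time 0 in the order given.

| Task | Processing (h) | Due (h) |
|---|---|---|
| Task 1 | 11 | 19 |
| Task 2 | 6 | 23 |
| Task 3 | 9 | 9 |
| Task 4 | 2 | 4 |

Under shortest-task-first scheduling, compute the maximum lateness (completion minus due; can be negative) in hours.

SPT (increasing processing time): Task 4 Task 2 Task 3 Task 1.
Task 4: 0→2, due 4, lateness -2
Task 2: 2→8, due 23, lateness -15
Task 3: 8→17, due 9, lateness 8
Task 1: 17→28, due 19, lateness 9
Maximum = 9.

9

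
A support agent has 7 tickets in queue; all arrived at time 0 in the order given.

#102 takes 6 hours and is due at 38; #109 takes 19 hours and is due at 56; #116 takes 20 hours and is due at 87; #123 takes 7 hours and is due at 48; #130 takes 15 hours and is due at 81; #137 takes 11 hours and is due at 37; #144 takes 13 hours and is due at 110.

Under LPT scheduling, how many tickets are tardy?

LPT (decreasing processing time): #116 #109 #130 #144 #137 #123 #102.
#116: 0→20, due 87, tardiness 0
#109: 20→39, due 56, tardiness 0
#130: 39→54, due 81, tardiness 0
#144: 54→67, due 110, tardiness 0
#137: 67→78, due 37, tardiness 41
#123: 78→85, due 48, tardiness 37
#102: 85→91, due 38, tardiness 53
Late tickets: 3.

3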